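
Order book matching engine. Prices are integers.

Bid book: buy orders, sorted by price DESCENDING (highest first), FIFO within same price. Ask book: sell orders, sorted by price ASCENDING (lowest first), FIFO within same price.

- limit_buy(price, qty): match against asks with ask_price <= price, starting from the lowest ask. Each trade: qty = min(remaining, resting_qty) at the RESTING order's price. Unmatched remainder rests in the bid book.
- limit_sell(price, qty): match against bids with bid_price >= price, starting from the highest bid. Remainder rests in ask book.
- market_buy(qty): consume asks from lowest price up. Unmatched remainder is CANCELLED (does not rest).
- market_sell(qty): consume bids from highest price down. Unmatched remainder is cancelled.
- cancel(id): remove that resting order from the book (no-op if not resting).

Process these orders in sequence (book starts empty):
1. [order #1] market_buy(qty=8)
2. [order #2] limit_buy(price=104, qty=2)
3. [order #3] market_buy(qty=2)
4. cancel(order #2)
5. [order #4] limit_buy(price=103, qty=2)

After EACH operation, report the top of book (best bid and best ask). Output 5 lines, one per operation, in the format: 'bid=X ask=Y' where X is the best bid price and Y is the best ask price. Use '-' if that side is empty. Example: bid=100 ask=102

Answer: bid=- ask=-
bid=104 ask=-
bid=104 ask=-
bid=- ask=-
bid=103 ask=-

Derivation:
After op 1 [order #1] market_buy(qty=8): fills=none; bids=[-] asks=[-]
After op 2 [order #2] limit_buy(price=104, qty=2): fills=none; bids=[#2:2@104] asks=[-]
After op 3 [order #3] market_buy(qty=2): fills=none; bids=[#2:2@104] asks=[-]
After op 4 cancel(order #2): fills=none; bids=[-] asks=[-]
After op 5 [order #4] limit_buy(price=103, qty=2): fills=none; bids=[#4:2@103] asks=[-]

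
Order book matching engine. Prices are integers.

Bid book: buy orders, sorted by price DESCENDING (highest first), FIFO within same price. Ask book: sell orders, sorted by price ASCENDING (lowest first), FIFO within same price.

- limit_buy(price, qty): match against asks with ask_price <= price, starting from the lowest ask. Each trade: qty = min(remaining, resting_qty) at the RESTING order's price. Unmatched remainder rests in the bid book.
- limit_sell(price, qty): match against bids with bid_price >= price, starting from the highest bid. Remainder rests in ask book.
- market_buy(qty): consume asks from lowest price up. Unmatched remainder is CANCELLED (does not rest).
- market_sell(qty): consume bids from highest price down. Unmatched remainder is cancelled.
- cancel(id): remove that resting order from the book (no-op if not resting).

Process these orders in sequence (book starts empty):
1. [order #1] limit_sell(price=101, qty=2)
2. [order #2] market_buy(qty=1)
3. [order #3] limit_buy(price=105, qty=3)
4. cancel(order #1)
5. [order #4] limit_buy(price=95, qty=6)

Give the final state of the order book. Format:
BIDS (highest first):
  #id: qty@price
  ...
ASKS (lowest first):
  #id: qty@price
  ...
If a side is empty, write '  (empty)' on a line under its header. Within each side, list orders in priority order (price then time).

Answer: BIDS (highest first):
  #3: 2@105
  #4: 6@95
ASKS (lowest first):
  (empty)

Derivation:
After op 1 [order #1] limit_sell(price=101, qty=2): fills=none; bids=[-] asks=[#1:2@101]
After op 2 [order #2] market_buy(qty=1): fills=#2x#1:1@101; bids=[-] asks=[#1:1@101]
After op 3 [order #3] limit_buy(price=105, qty=3): fills=#3x#1:1@101; bids=[#3:2@105] asks=[-]
After op 4 cancel(order #1): fills=none; bids=[#3:2@105] asks=[-]
After op 5 [order #4] limit_buy(price=95, qty=6): fills=none; bids=[#3:2@105 #4:6@95] asks=[-]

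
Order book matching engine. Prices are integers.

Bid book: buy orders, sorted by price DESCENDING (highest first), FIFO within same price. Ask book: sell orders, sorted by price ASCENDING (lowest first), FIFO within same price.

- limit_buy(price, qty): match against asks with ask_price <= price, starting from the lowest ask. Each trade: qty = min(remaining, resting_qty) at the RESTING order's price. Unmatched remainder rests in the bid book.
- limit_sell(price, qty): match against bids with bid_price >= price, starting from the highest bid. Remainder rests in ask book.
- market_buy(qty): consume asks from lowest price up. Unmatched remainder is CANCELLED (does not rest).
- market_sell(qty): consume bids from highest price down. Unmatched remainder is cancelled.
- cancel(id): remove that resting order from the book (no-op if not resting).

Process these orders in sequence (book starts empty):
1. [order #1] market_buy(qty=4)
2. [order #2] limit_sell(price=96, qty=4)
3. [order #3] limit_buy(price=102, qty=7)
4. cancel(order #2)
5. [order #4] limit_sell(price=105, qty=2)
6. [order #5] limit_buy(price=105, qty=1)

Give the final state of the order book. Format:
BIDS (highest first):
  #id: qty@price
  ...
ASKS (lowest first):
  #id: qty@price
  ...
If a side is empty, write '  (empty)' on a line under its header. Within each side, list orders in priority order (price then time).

Answer: BIDS (highest first):
  #3: 3@102
ASKS (lowest first):
  #4: 1@105

Derivation:
After op 1 [order #1] market_buy(qty=4): fills=none; bids=[-] asks=[-]
After op 2 [order #2] limit_sell(price=96, qty=4): fills=none; bids=[-] asks=[#2:4@96]
After op 3 [order #3] limit_buy(price=102, qty=7): fills=#3x#2:4@96; bids=[#3:3@102] asks=[-]
After op 4 cancel(order #2): fills=none; bids=[#3:3@102] asks=[-]
After op 5 [order #4] limit_sell(price=105, qty=2): fills=none; bids=[#3:3@102] asks=[#4:2@105]
After op 6 [order #5] limit_buy(price=105, qty=1): fills=#5x#4:1@105; bids=[#3:3@102] asks=[#4:1@105]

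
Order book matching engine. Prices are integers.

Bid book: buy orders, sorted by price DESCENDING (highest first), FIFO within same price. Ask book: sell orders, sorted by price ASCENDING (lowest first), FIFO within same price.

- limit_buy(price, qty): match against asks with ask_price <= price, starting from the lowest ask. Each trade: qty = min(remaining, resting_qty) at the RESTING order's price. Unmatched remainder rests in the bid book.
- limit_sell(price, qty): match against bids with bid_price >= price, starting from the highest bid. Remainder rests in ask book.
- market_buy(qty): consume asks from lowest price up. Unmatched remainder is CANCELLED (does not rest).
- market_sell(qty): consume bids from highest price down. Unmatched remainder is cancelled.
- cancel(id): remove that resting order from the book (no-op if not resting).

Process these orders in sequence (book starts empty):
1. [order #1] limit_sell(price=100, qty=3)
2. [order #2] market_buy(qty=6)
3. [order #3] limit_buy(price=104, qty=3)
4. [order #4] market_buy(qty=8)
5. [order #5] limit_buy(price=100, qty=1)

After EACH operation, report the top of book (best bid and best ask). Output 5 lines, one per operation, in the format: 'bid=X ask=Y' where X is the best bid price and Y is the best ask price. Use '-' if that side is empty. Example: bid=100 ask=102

After op 1 [order #1] limit_sell(price=100, qty=3): fills=none; bids=[-] asks=[#1:3@100]
After op 2 [order #2] market_buy(qty=6): fills=#2x#1:3@100; bids=[-] asks=[-]
After op 3 [order #3] limit_buy(price=104, qty=3): fills=none; bids=[#3:3@104] asks=[-]
After op 4 [order #4] market_buy(qty=8): fills=none; bids=[#3:3@104] asks=[-]
After op 5 [order #5] limit_buy(price=100, qty=1): fills=none; bids=[#3:3@104 #5:1@100] asks=[-]

Answer: bid=- ask=100
bid=- ask=-
bid=104 ask=-
bid=104 ask=-
bid=104 ask=-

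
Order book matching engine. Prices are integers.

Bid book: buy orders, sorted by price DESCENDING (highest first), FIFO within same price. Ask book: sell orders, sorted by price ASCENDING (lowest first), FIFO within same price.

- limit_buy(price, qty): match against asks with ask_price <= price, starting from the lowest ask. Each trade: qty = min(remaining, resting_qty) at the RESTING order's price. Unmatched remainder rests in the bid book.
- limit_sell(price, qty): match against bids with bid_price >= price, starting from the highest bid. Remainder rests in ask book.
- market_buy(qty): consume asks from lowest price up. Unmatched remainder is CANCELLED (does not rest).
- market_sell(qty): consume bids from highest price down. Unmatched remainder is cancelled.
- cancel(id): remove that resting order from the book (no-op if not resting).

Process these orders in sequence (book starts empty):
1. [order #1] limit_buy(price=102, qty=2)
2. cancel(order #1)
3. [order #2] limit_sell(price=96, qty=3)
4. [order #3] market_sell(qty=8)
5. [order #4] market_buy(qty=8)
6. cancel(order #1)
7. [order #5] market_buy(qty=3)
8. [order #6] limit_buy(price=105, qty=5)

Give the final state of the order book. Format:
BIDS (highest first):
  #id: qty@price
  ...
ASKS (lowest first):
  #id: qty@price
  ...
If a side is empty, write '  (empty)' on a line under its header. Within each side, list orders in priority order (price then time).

After op 1 [order #1] limit_buy(price=102, qty=2): fills=none; bids=[#1:2@102] asks=[-]
After op 2 cancel(order #1): fills=none; bids=[-] asks=[-]
After op 3 [order #2] limit_sell(price=96, qty=3): fills=none; bids=[-] asks=[#2:3@96]
After op 4 [order #3] market_sell(qty=8): fills=none; bids=[-] asks=[#2:3@96]
After op 5 [order #4] market_buy(qty=8): fills=#4x#2:3@96; bids=[-] asks=[-]
After op 6 cancel(order #1): fills=none; bids=[-] asks=[-]
After op 7 [order #5] market_buy(qty=3): fills=none; bids=[-] asks=[-]
After op 8 [order #6] limit_buy(price=105, qty=5): fills=none; bids=[#6:5@105] asks=[-]

Answer: BIDS (highest first):
  #6: 5@105
ASKS (lowest first):
  (empty)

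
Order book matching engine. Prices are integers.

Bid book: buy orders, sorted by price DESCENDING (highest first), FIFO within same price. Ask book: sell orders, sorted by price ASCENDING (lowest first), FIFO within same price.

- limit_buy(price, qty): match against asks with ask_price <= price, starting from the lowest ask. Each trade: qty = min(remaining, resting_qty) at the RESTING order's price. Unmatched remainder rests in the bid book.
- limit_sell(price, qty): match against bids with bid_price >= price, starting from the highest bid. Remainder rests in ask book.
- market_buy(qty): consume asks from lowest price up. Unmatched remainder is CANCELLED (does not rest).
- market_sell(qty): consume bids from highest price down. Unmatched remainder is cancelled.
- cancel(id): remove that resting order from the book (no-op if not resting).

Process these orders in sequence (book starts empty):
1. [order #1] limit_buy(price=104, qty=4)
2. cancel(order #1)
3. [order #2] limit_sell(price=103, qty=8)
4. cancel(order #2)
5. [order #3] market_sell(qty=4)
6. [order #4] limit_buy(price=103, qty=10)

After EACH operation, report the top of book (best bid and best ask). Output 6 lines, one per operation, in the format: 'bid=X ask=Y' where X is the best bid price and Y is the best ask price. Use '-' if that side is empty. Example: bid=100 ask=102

Answer: bid=104 ask=-
bid=- ask=-
bid=- ask=103
bid=- ask=-
bid=- ask=-
bid=103 ask=-

Derivation:
After op 1 [order #1] limit_buy(price=104, qty=4): fills=none; bids=[#1:4@104] asks=[-]
After op 2 cancel(order #1): fills=none; bids=[-] asks=[-]
After op 3 [order #2] limit_sell(price=103, qty=8): fills=none; bids=[-] asks=[#2:8@103]
After op 4 cancel(order #2): fills=none; bids=[-] asks=[-]
After op 5 [order #3] market_sell(qty=4): fills=none; bids=[-] asks=[-]
After op 6 [order #4] limit_buy(price=103, qty=10): fills=none; bids=[#4:10@103] asks=[-]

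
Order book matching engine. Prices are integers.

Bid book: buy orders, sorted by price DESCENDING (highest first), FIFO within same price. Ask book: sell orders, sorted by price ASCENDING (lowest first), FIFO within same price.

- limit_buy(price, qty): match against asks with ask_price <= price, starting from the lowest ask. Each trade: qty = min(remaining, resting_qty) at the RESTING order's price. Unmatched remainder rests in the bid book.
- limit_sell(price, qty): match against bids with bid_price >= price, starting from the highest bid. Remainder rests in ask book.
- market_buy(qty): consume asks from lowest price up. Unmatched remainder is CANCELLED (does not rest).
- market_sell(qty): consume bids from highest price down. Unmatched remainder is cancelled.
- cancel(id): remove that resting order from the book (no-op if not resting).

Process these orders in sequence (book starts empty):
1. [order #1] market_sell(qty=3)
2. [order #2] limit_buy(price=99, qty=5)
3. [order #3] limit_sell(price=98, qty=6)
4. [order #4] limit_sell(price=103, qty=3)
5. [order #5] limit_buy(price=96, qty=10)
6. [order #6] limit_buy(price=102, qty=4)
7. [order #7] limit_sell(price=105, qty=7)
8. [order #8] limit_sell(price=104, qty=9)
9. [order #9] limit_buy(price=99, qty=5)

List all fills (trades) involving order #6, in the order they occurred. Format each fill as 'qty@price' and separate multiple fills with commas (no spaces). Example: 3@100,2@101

Answer: 1@98

Derivation:
After op 1 [order #1] market_sell(qty=3): fills=none; bids=[-] asks=[-]
After op 2 [order #2] limit_buy(price=99, qty=5): fills=none; bids=[#2:5@99] asks=[-]
After op 3 [order #3] limit_sell(price=98, qty=6): fills=#2x#3:5@99; bids=[-] asks=[#3:1@98]
After op 4 [order #4] limit_sell(price=103, qty=3): fills=none; bids=[-] asks=[#3:1@98 #4:3@103]
After op 5 [order #5] limit_buy(price=96, qty=10): fills=none; bids=[#5:10@96] asks=[#3:1@98 #4:3@103]
After op 6 [order #6] limit_buy(price=102, qty=4): fills=#6x#3:1@98; bids=[#6:3@102 #5:10@96] asks=[#4:3@103]
After op 7 [order #7] limit_sell(price=105, qty=7): fills=none; bids=[#6:3@102 #5:10@96] asks=[#4:3@103 #7:7@105]
After op 8 [order #8] limit_sell(price=104, qty=9): fills=none; bids=[#6:3@102 #5:10@96] asks=[#4:3@103 #8:9@104 #7:7@105]
After op 9 [order #9] limit_buy(price=99, qty=5): fills=none; bids=[#6:3@102 #9:5@99 #5:10@96] asks=[#4:3@103 #8:9@104 #7:7@105]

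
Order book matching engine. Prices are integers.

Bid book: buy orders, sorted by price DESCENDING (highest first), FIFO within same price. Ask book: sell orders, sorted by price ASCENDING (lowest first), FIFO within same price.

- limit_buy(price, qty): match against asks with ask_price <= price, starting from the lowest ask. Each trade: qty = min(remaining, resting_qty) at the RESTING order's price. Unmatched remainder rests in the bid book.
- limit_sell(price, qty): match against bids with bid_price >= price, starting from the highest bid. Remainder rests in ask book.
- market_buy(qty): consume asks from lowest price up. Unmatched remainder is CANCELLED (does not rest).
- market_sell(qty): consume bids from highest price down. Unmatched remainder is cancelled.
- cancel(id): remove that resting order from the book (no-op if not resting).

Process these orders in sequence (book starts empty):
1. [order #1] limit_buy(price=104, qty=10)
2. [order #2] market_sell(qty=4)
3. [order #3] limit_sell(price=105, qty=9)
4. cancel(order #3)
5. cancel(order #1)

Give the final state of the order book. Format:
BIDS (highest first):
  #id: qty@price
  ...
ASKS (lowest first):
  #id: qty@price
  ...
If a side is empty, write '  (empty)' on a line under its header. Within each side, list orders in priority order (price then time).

Answer: BIDS (highest first):
  (empty)
ASKS (lowest first):
  (empty)

Derivation:
After op 1 [order #1] limit_buy(price=104, qty=10): fills=none; bids=[#1:10@104] asks=[-]
After op 2 [order #2] market_sell(qty=4): fills=#1x#2:4@104; bids=[#1:6@104] asks=[-]
After op 3 [order #3] limit_sell(price=105, qty=9): fills=none; bids=[#1:6@104] asks=[#3:9@105]
After op 4 cancel(order #3): fills=none; bids=[#1:6@104] asks=[-]
After op 5 cancel(order #1): fills=none; bids=[-] asks=[-]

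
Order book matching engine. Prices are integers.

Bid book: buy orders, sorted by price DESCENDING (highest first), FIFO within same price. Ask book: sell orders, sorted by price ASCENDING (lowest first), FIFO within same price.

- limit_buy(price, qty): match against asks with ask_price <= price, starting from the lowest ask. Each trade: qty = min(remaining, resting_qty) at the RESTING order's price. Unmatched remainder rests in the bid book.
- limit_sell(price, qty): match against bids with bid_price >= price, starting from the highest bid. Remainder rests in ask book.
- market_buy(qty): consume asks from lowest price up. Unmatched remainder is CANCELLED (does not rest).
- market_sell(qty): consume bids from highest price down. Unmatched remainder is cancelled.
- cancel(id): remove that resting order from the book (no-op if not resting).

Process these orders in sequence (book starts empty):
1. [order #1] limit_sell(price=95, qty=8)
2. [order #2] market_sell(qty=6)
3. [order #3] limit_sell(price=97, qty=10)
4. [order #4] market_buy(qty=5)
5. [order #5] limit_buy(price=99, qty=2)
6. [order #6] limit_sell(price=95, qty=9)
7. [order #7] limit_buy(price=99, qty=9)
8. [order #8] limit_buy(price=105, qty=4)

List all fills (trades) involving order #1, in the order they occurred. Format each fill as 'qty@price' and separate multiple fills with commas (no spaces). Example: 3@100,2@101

Answer: 5@95,2@95,1@95

Derivation:
After op 1 [order #1] limit_sell(price=95, qty=8): fills=none; bids=[-] asks=[#1:8@95]
After op 2 [order #2] market_sell(qty=6): fills=none; bids=[-] asks=[#1:8@95]
After op 3 [order #3] limit_sell(price=97, qty=10): fills=none; bids=[-] asks=[#1:8@95 #3:10@97]
After op 4 [order #4] market_buy(qty=5): fills=#4x#1:5@95; bids=[-] asks=[#1:3@95 #3:10@97]
After op 5 [order #5] limit_buy(price=99, qty=2): fills=#5x#1:2@95; bids=[-] asks=[#1:1@95 #3:10@97]
After op 6 [order #6] limit_sell(price=95, qty=9): fills=none; bids=[-] asks=[#1:1@95 #6:9@95 #3:10@97]
After op 7 [order #7] limit_buy(price=99, qty=9): fills=#7x#1:1@95 #7x#6:8@95; bids=[-] asks=[#6:1@95 #3:10@97]
After op 8 [order #8] limit_buy(price=105, qty=4): fills=#8x#6:1@95 #8x#3:3@97; bids=[-] asks=[#3:7@97]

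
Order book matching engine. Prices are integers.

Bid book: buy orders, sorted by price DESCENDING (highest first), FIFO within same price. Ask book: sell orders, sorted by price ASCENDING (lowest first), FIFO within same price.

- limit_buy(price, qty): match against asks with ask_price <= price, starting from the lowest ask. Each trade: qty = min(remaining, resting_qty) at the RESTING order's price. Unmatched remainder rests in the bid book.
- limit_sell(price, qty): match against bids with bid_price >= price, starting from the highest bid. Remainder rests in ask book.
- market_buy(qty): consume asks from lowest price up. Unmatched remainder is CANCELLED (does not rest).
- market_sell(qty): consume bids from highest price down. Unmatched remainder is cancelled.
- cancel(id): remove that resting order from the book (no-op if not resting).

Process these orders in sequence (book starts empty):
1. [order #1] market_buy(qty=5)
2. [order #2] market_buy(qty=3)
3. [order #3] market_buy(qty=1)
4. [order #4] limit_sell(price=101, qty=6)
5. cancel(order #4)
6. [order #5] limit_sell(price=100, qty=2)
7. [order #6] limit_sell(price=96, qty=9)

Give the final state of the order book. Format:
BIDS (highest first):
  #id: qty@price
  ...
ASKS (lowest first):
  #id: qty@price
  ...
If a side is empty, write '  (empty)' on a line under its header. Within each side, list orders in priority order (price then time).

Answer: BIDS (highest first):
  (empty)
ASKS (lowest first):
  #6: 9@96
  #5: 2@100

Derivation:
After op 1 [order #1] market_buy(qty=5): fills=none; bids=[-] asks=[-]
After op 2 [order #2] market_buy(qty=3): fills=none; bids=[-] asks=[-]
After op 3 [order #3] market_buy(qty=1): fills=none; bids=[-] asks=[-]
After op 4 [order #4] limit_sell(price=101, qty=6): fills=none; bids=[-] asks=[#4:6@101]
After op 5 cancel(order #4): fills=none; bids=[-] asks=[-]
After op 6 [order #5] limit_sell(price=100, qty=2): fills=none; bids=[-] asks=[#5:2@100]
After op 7 [order #6] limit_sell(price=96, qty=9): fills=none; bids=[-] asks=[#6:9@96 #5:2@100]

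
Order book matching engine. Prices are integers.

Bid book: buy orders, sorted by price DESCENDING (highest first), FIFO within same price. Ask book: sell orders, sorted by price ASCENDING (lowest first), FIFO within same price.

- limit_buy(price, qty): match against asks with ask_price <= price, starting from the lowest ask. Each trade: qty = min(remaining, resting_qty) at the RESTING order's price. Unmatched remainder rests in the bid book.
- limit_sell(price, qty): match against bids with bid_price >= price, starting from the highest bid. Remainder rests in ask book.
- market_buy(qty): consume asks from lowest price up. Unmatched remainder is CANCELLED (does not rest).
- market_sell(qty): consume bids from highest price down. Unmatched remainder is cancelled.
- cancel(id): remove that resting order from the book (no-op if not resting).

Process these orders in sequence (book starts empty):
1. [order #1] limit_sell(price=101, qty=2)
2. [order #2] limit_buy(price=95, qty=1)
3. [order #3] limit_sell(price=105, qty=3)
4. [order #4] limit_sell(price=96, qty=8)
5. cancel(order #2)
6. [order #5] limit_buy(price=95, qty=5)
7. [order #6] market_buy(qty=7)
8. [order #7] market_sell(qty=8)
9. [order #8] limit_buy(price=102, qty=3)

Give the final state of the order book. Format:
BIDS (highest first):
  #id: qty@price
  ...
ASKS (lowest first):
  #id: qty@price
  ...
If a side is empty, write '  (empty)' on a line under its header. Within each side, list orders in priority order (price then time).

Answer: BIDS (highest first):
  (empty)
ASKS (lowest first):
  #3: 3@105

Derivation:
After op 1 [order #1] limit_sell(price=101, qty=2): fills=none; bids=[-] asks=[#1:2@101]
After op 2 [order #2] limit_buy(price=95, qty=1): fills=none; bids=[#2:1@95] asks=[#1:2@101]
After op 3 [order #3] limit_sell(price=105, qty=3): fills=none; bids=[#2:1@95] asks=[#1:2@101 #3:3@105]
After op 4 [order #4] limit_sell(price=96, qty=8): fills=none; bids=[#2:1@95] asks=[#4:8@96 #1:2@101 #3:3@105]
After op 5 cancel(order #2): fills=none; bids=[-] asks=[#4:8@96 #1:2@101 #3:3@105]
After op 6 [order #5] limit_buy(price=95, qty=5): fills=none; bids=[#5:5@95] asks=[#4:8@96 #1:2@101 #3:3@105]
After op 7 [order #6] market_buy(qty=7): fills=#6x#4:7@96; bids=[#5:5@95] asks=[#4:1@96 #1:2@101 #3:3@105]
After op 8 [order #7] market_sell(qty=8): fills=#5x#7:5@95; bids=[-] asks=[#4:1@96 #1:2@101 #3:3@105]
After op 9 [order #8] limit_buy(price=102, qty=3): fills=#8x#4:1@96 #8x#1:2@101; bids=[-] asks=[#3:3@105]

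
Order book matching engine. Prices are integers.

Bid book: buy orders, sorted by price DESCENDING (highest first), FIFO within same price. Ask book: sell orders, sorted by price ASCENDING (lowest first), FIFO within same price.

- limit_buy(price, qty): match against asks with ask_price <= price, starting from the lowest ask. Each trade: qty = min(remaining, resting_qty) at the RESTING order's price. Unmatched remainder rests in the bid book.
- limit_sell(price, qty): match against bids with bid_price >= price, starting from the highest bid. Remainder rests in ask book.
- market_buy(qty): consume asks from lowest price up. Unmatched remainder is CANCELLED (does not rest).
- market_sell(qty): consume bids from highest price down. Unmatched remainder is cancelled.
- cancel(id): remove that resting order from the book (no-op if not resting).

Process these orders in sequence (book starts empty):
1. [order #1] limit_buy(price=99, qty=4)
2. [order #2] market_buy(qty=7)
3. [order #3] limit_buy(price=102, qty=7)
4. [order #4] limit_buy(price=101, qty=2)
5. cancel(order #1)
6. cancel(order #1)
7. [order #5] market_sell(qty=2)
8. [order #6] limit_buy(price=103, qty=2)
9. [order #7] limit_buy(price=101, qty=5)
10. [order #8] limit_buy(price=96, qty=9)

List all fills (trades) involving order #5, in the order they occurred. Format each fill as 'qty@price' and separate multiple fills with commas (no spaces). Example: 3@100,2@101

Answer: 2@102

Derivation:
After op 1 [order #1] limit_buy(price=99, qty=4): fills=none; bids=[#1:4@99] asks=[-]
After op 2 [order #2] market_buy(qty=7): fills=none; bids=[#1:4@99] asks=[-]
After op 3 [order #3] limit_buy(price=102, qty=7): fills=none; bids=[#3:7@102 #1:4@99] asks=[-]
After op 4 [order #4] limit_buy(price=101, qty=2): fills=none; bids=[#3:7@102 #4:2@101 #1:4@99] asks=[-]
After op 5 cancel(order #1): fills=none; bids=[#3:7@102 #4:2@101] asks=[-]
After op 6 cancel(order #1): fills=none; bids=[#3:7@102 #4:2@101] asks=[-]
After op 7 [order #5] market_sell(qty=2): fills=#3x#5:2@102; bids=[#3:5@102 #4:2@101] asks=[-]
After op 8 [order #6] limit_buy(price=103, qty=2): fills=none; bids=[#6:2@103 #3:5@102 #4:2@101] asks=[-]
After op 9 [order #7] limit_buy(price=101, qty=5): fills=none; bids=[#6:2@103 #3:5@102 #4:2@101 #7:5@101] asks=[-]
After op 10 [order #8] limit_buy(price=96, qty=9): fills=none; bids=[#6:2@103 #3:5@102 #4:2@101 #7:5@101 #8:9@96] asks=[-]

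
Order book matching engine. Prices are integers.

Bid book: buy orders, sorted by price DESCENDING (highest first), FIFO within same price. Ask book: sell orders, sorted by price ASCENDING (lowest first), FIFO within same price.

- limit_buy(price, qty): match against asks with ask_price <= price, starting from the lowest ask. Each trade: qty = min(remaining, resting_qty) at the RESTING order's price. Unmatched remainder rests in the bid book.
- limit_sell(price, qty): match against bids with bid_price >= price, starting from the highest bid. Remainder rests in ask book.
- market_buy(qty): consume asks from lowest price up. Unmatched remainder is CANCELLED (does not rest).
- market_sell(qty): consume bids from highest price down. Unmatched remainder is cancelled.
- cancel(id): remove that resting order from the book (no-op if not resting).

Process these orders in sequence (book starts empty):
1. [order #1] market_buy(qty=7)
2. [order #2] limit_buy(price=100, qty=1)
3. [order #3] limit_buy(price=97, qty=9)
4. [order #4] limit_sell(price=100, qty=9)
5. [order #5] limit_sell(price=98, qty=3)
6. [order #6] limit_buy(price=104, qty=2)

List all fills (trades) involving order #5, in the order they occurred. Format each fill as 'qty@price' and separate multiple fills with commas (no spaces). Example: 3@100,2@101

After op 1 [order #1] market_buy(qty=7): fills=none; bids=[-] asks=[-]
After op 2 [order #2] limit_buy(price=100, qty=1): fills=none; bids=[#2:1@100] asks=[-]
After op 3 [order #3] limit_buy(price=97, qty=9): fills=none; bids=[#2:1@100 #3:9@97] asks=[-]
After op 4 [order #4] limit_sell(price=100, qty=9): fills=#2x#4:1@100; bids=[#3:9@97] asks=[#4:8@100]
After op 5 [order #5] limit_sell(price=98, qty=3): fills=none; bids=[#3:9@97] asks=[#5:3@98 #4:8@100]
After op 6 [order #6] limit_buy(price=104, qty=2): fills=#6x#5:2@98; bids=[#3:9@97] asks=[#5:1@98 #4:8@100]

Answer: 2@98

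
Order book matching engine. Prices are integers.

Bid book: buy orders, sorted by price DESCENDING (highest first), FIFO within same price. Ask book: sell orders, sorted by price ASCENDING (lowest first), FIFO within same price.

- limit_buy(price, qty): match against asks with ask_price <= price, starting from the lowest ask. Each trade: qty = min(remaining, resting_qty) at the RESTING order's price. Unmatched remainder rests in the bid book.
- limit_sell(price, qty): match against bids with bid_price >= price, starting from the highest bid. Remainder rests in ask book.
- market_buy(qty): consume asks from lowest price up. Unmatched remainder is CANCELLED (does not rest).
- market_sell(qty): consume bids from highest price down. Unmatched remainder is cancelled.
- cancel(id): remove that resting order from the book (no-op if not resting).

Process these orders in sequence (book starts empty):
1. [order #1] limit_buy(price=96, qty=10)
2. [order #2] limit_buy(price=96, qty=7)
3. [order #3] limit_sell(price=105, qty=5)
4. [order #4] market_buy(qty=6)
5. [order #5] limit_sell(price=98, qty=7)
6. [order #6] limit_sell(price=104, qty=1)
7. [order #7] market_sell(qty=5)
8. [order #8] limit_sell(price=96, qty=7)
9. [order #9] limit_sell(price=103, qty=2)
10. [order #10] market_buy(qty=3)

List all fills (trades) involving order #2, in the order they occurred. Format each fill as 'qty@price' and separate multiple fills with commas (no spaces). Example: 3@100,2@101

Answer: 2@96

Derivation:
After op 1 [order #1] limit_buy(price=96, qty=10): fills=none; bids=[#1:10@96] asks=[-]
After op 2 [order #2] limit_buy(price=96, qty=7): fills=none; bids=[#1:10@96 #2:7@96] asks=[-]
After op 3 [order #3] limit_sell(price=105, qty=5): fills=none; bids=[#1:10@96 #2:7@96] asks=[#3:5@105]
After op 4 [order #4] market_buy(qty=6): fills=#4x#3:5@105; bids=[#1:10@96 #2:7@96] asks=[-]
After op 5 [order #5] limit_sell(price=98, qty=7): fills=none; bids=[#1:10@96 #2:7@96] asks=[#5:7@98]
After op 6 [order #6] limit_sell(price=104, qty=1): fills=none; bids=[#1:10@96 #2:7@96] asks=[#5:7@98 #6:1@104]
After op 7 [order #7] market_sell(qty=5): fills=#1x#7:5@96; bids=[#1:5@96 #2:7@96] asks=[#5:7@98 #6:1@104]
After op 8 [order #8] limit_sell(price=96, qty=7): fills=#1x#8:5@96 #2x#8:2@96; bids=[#2:5@96] asks=[#5:7@98 #6:1@104]
After op 9 [order #9] limit_sell(price=103, qty=2): fills=none; bids=[#2:5@96] asks=[#5:7@98 #9:2@103 #6:1@104]
After op 10 [order #10] market_buy(qty=3): fills=#10x#5:3@98; bids=[#2:5@96] asks=[#5:4@98 #9:2@103 #6:1@104]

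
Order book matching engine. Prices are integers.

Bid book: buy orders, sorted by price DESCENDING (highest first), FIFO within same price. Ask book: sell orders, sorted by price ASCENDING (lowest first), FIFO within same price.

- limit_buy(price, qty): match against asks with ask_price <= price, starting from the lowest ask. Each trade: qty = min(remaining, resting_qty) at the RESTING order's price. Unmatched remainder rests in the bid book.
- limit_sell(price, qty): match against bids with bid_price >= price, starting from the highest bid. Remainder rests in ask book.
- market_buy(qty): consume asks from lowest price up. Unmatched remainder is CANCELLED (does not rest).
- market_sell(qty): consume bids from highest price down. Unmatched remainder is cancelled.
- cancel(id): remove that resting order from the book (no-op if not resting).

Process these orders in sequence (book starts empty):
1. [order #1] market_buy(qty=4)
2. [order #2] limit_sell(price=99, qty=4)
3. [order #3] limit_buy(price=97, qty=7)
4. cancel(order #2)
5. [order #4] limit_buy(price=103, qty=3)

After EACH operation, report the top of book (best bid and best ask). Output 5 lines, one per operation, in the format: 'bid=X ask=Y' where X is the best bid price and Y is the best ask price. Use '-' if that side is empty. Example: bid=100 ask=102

Answer: bid=- ask=-
bid=- ask=99
bid=97 ask=99
bid=97 ask=-
bid=103 ask=-

Derivation:
After op 1 [order #1] market_buy(qty=4): fills=none; bids=[-] asks=[-]
After op 2 [order #2] limit_sell(price=99, qty=4): fills=none; bids=[-] asks=[#2:4@99]
After op 3 [order #3] limit_buy(price=97, qty=7): fills=none; bids=[#3:7@97] asks=[#2:4@99]
After op 4 cancel(order #2): fills=none; bids=[#3:7@97] asks=[-]
After op 5 [order #4] limit_buy(price=103, qty=3): fills=none; bids=[#4:3@103 #3:7@97] asks=[-]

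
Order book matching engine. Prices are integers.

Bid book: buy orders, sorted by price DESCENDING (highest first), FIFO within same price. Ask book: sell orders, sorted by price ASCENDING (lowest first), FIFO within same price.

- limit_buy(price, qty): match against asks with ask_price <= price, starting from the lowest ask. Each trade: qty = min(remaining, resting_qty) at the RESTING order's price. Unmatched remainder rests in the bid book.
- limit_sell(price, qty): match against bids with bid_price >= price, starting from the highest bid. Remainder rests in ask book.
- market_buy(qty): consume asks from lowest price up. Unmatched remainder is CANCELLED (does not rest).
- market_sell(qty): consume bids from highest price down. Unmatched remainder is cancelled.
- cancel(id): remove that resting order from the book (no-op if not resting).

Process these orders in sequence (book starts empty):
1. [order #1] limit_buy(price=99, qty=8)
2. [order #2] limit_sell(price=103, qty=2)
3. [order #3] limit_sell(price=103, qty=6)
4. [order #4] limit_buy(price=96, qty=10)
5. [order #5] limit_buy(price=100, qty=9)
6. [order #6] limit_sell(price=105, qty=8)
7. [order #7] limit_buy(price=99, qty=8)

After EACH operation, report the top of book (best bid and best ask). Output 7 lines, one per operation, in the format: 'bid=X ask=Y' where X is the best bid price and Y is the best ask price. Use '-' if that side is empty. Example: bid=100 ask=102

After op 1 [order #1] limit_buy(price=99, qty=8): fills=none; bids=[#1:8@99] asks=[-]
After op 2 [order #2] limit_sell(price=103, qty=2): fills=none; bids=[#1:8@99] asks=[#2:2@103]
After op 3 [order #3] limit_sell(price=103, qty=6): fills=none; bids=[#1:8@99] asks=[#2:2@103 #3:6@103]
After op 4 [order #4] limit_buy(price=96, qty=10): fills=none; bids=[#1:8@99 #4:10@96] asks=[#2:2@103 #3:6@103]
After op 5 [order #5] limit_buy(price=100, qty=9): fills=none; bids=[#5:9@100 #1:8@99 #4:10@96] asks=[#2:2@103 #3:6@103]
After op 6 [order #6] limit_sell(price=105, qty=8): fills=none; bids=[#5:9@100 #1:8@99 #4:10@96] asks=[#2:2@103 #3:6@103 #6:8@105]
After op 7 [order #7] limit_buy(price=99, qty=8): fills=none; bids=[#5:9@100 #1:8@99 #7:8@99 #4:10@96] asks=[#2:2@103 #3:6@103 #6:8@105]

Answer: bid=99 ask=-
bid=99 ask=103
bid=99 ask=103
bid=99 ask=103
bid=100 ask=103
bid=100 ask=103
bid=100 ask=103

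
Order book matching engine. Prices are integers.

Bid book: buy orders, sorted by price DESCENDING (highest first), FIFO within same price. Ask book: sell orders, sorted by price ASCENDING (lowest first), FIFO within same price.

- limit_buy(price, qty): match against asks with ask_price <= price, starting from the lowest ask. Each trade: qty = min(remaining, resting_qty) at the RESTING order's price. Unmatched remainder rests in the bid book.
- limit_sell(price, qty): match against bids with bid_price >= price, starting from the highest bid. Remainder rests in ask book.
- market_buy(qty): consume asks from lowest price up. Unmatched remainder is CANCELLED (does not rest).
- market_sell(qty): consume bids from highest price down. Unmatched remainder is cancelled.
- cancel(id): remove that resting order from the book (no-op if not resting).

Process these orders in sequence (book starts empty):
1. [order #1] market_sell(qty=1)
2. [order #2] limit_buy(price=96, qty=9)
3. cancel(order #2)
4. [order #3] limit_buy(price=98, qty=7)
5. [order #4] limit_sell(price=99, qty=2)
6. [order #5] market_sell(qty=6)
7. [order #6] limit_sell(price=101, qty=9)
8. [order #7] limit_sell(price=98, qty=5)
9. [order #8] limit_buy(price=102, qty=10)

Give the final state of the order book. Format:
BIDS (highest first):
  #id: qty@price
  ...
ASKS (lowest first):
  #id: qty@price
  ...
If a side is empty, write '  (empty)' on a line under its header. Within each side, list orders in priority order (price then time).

Answer: BIDS (highest first):
  (empty)
ASKS (lowest first):
  #6: 5@101

Derivation:
After op 1 [order #1] market_sell(qty=1): fills=none; bids=[-] asks=[-]
After op 2 [order #2] limit_buy(price=96, qty=9): fills=none; bids=[#2:9@96] asks=[-]
After op 3 cancel(order #2): fills=none; bids=[-] asks=[-]
After op 4 [order #3] limit_buy(price=98, qty=7): fills=none; bids=[#3:7@98] asks=[-]
After op 5 [order #4] limit_sell(price=99, qty=2): fills=none; bids=[#3:7@98] asks=[#4:2@99]
After op 6 [order #5] market_sell(qty=6): fills=#3x#5:6@98; bids=[#3:1@98] asks=[#4:2@99]
After op 7 [order #6] limit_sell(price=101, qty=9): fills=none; bids=[#3:1@98] asks=[#4:2@99 #6:9@101]
After op 8 [order #7] limit_sell(price=98, qty=5): fills=#3x#7:1@98; bids=[-] asks=[#7:4@98 #4:2@99 #6:9@101]
After op 9 [order #8] limit_buy(price=102, qty=10): fills=#8x#7:4@98 #8x#4:2@99 #8x#6:4@101; bids=[-] asks=[#6:5@101]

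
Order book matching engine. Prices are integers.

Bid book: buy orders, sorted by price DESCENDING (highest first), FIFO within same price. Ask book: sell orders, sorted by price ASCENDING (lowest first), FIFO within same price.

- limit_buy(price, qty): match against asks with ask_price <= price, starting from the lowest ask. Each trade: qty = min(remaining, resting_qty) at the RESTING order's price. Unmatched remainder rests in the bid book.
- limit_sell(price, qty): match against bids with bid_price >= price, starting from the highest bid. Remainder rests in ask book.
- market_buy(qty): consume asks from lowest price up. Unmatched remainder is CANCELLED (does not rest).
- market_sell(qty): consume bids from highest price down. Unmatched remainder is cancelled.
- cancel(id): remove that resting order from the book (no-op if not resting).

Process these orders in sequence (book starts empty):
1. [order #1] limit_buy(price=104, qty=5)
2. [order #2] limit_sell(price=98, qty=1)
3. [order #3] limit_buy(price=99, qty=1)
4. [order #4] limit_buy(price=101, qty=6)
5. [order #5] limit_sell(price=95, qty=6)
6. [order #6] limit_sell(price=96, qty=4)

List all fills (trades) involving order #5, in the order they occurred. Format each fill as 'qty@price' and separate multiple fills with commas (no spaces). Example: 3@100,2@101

After op 1 [order #1] limit_buy(price=104, qty=5): fills=none; bids=[#1:5@104] asks=[-]
After op 2 [order #2] limit_sell(price=98, qty=1): fills=#1x#2:1@104; bids=[#1:4@104] asks=[-]
After op 3 [order #3] limit_buy(price=99, qty=1): fills=none; bids=[#1:4@104 #3:1@99] asks=[-]
After op 4 [order #4] limit_buy(price=101, qty=6): fills=none; bids=[#1:4@104 #4:6@101 #3:1@99] asks=[-]
After op 5 [order #5] limit_sell(price=95, qty=6): fills=#1x#5:4@104 #4x#5:2@101; bids=[#4:4@101 #3:1@99] asks=[-]
After op 6 [order #6] limit_sell(price=96, qty=4): fills=#4x#6:4@101; bids=[#3:1@99] asks=[-]

Answer: 4@104,2@101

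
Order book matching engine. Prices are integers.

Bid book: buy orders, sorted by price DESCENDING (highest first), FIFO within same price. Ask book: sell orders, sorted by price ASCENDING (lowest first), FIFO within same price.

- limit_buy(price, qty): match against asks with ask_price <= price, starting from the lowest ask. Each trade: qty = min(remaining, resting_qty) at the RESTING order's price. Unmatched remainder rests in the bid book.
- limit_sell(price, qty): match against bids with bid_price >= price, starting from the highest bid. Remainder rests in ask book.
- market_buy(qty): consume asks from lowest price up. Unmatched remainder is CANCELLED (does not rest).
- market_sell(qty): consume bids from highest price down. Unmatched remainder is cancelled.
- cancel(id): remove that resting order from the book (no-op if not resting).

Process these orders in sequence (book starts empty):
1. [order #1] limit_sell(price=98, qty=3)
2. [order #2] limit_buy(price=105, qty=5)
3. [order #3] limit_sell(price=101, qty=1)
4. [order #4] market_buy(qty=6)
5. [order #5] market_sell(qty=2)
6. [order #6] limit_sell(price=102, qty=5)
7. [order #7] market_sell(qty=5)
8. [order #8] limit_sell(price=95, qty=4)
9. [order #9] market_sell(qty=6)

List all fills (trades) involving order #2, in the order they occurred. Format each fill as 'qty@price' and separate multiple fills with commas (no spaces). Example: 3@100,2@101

Answer: 3@98,1@105,1@105

Derivation:
After op 1 [order #1] limit_sell(price=98, qty=3): fills=none; bids=[-] asks=[#1:3@98]
After op 2 [order #2] limit_buy(price=105, qty=5): fills=#2x#1:3@98; bids=[#2:2@105] asks=[-]
After op 3 [order #3] limit_sell(price=101, qty=1): fills=#2x#3:1@105; bids=[#2:1@105] asks=[-]
After op 4 [order #4] market_buy(qty=6): fills=none; bids=[#2:1@105] asks=[-]
After op 5 [order #5] market_sell(qty=2): fills=#2x#5:1@105; bids=[-] asks=[-]
After op 6 [order #6] limit_sell(price=102, qty=5): fills=none; bids=[-] asks=[#6:5@102]
After op 7 [order #7] market_sell(qty=5): fills=none; bids=[-] asks=[#6:5@102]
After op 8 [order #8] limit_sell(price=95, qty=4): fills=none; bids=[-] asks=[#8:4@95 #6:5@102]
After op 9 [order #9] market_sell(qty=6): fills=none; bids=[-] asks=[#8:4@95 #6:5@102]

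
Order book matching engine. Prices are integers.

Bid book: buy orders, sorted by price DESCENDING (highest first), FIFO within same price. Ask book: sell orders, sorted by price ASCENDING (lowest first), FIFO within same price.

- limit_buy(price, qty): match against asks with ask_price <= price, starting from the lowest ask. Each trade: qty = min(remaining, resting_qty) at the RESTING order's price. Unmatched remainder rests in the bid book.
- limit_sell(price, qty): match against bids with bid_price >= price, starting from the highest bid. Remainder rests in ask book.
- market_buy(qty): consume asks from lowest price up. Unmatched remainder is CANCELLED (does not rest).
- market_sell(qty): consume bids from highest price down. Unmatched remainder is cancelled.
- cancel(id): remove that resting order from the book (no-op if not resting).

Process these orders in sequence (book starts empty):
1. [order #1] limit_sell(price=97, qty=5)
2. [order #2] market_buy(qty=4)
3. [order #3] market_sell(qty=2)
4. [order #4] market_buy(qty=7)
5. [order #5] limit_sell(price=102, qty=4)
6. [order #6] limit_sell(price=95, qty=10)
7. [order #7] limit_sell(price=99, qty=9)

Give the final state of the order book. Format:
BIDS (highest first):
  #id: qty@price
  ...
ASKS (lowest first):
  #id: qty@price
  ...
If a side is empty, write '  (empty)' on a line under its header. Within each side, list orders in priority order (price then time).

After op 1 [order #1] limit_sell(price=97, qty=5): fills=none; bids=[-] asks=[#1:5@97]
After op 2 [order #2] market_buy(qty=4): fills=#2x#1:4@97; bids=[-] asks=[#1:1@97]
After op 3 [order #3] market_sell(qty=2): fills=none; bids=[-] asks=[#1:1@97]
After op 4 [order #4] market_buy(qty=7): fills=#4x#1:1@97; bids=[-] asks=[-]
After op 5 [order #5] limit_sell(price=102, qty=4): fills=none; bids=[-] asks=[#5:4@102]
After op 6 [order #6] limit_sell(price=95, qty=10): fills=none; bids=[-] asks=[#6:10@95 #5:4@102]
After op 7 [order #7] limit_sell(price=99, qty=9): fills=none; bids=[-] asks=[#6:10@95 #7:9@99 #5:4@102]

Answer: BIDS (highest first):
  (empty)
ASKS (lowest first):
  #6: 10@95
  #7: 9@99
  #5: 4@102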